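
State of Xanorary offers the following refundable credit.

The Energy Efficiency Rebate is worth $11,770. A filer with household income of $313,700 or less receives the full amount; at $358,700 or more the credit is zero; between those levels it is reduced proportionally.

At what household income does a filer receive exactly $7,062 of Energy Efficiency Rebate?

$7,062 is 7,062/11,770 of the full $11,770, so 4,708/11,770 of the $45,000 range has been used: income = $313,700 + $45,000 × 4,708/11,770 = $331,700.

$331,700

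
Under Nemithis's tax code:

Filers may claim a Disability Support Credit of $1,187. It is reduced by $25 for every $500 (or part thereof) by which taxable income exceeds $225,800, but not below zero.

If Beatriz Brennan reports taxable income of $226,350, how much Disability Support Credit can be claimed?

Disability Support Credit: income exceeds $225,800 by $550, which is 2 full-or-partial $500 increments; reduction = 2 × $25 = $50, leaving $1,137.

$1,137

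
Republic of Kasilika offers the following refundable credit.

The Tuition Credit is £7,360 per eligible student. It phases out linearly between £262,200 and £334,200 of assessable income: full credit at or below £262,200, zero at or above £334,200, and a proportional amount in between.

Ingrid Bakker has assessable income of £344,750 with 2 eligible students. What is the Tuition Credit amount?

Tuition Credit: base = 2 × £7,360 = £14,720. £344,750 is at or above £334,200, so the credit is £0.

£0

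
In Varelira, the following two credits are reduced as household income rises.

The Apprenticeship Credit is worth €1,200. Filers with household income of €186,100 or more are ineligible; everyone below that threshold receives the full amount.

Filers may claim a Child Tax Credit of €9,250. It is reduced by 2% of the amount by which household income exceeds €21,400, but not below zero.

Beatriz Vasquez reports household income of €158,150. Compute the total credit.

€7,715

Apprenticeship Credit: €158,150 is below the €186,100 cutoff, so the full €1,200 applies.
Child Tax Credit: 2% of the €136,750 excess over €21,400 is €2,735; credit = €9,250 − €2,735 = €6,515.
Total: €1,200 + €6,515 = €7,715.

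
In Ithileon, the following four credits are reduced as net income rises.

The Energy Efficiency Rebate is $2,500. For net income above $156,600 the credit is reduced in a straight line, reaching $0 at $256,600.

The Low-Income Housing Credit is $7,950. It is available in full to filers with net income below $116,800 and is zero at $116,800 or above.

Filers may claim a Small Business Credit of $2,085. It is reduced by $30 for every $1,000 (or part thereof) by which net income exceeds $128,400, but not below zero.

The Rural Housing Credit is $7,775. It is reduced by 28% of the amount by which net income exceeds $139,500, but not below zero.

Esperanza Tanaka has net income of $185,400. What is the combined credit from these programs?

$2,155

Energy Efficiency Rebate: $185,400 is $28,800 into a $100,000 phase-out range, leaving 71,200/100,000 of the credit: $2,500 × 71,200/100,000 = $1,780.
Low-Income Housing Credit: $185,400 meets or exceeds the $116,800 cutoff, so the credit is $0.
Small Business Credit: income exceeds $128,400 by $57,000, which is 57 full-or-partial $1,000 increments; reduction = 57 × $30 = $1,710, leaving $375.
Rural Housing Credit: 28% of the $45,900 excess over $139,500 is $12,852 ≥ base, so the credit is $0.
Total: $1,780 + $0 + $375 + $0 = $2,155.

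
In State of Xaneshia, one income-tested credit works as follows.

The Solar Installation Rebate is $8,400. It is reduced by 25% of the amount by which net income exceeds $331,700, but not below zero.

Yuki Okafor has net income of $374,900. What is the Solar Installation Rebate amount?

Solar Installation Rebate: 25% of the $43,200 excess over $331,700 is $10,800 ≥ base, so the credit is $0.

$0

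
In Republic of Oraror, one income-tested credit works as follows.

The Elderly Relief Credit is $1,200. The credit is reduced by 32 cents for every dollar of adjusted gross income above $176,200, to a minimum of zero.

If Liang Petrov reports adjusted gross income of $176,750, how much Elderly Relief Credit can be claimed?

$1,024

Elderly Relief Credit: 32% of the $550 excess over $176,200 is $176; credit = $1,200 − $176 = $1,024.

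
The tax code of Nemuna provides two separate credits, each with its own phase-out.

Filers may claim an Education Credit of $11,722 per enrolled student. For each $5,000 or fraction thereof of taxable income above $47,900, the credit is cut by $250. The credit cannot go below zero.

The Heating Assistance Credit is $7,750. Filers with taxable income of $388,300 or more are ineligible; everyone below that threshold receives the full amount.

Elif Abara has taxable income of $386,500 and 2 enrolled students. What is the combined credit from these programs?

Education Credit: base = 2 × $11,722 = $23,444. income exceeds $47,900 by $338,600, which is 68 full-or-partial $5,000 increments; reduction = 68 × $250 = $17,000, leaving $6,444.
Heating Assistance Credit: $386,500 is below the $388,300 cutoff, so the full $7,750 applies.
Total: $6,444 + $7,750 = $14,194.

$14,194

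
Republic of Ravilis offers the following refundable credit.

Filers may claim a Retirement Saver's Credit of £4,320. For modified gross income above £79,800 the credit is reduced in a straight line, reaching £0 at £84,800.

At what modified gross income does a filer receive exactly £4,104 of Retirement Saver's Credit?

£80,050

£4,104 is 4,104/4,320 of the full £4,320, so 216/4,320 of the £5,000 range has been used: income = £79,800 + £5,000 × 216/4,320 = £80,050.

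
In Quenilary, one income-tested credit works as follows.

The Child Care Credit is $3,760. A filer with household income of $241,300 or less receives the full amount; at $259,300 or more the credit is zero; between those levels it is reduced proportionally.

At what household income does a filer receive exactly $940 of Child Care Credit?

$254,800

$940 is 940/3,760 of the full $3,760, so 2,820/3,760 of the $18,000 range has been used: income = $241,300 + $18,000 × 2,820/3,760 = $254,800.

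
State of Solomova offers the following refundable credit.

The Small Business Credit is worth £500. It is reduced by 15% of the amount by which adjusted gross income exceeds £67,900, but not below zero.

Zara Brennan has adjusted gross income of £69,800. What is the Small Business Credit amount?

Small Business Credit: 15% of the £1,900 excess over £67,900 is £285; credit = £500 − £285 = £215.

£215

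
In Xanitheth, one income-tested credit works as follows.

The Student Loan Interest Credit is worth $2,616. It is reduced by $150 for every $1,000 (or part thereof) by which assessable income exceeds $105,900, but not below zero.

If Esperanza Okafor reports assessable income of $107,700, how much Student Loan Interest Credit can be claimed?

Student Loan Interest Credit: income exceeds $105,900 by $1,800, which is 2 full-or-partial $1,000 increments; reduction = 2 × $150 = $300, leaving $2,316.

$2,316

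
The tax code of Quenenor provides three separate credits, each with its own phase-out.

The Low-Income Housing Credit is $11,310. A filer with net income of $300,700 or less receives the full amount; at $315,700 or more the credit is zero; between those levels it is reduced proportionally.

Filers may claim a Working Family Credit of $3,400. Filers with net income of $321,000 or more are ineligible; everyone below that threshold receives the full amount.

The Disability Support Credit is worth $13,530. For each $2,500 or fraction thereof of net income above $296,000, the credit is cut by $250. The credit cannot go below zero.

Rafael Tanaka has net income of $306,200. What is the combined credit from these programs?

Low-Income Housing Credit: $306,200 is $5,500 into a $15,000 phase-out range, leaving 9,500/15,000 of the credit: $11,310 × 9,500/15,000 = $7,163.
Working Family Credit: $306,200 is below the $321,000 cutoff, so the full $3,400 applies.
Disability Support Credit: income exceeds $296,000 by $10,200, which is 5 full-or-partial $2,500 increments; reduction = 5 × $250 = $1,250, leaving $12,280.
Total: $7,163 + $3,400 + $12,280 = $22,843.

$22,843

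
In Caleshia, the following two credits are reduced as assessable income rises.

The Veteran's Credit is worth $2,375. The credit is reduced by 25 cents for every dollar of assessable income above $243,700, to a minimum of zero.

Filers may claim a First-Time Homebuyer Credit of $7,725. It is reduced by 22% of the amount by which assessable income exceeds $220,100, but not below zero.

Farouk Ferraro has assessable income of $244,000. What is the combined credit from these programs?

Veteran's Credit: 25% of the $300 excess over $243,700 is $75; credit = $2,375 − $75 = $2,300.
First-Time Homebuyer Credit: 22% of the $23,900 excess over $220,100 is $5,258; credit = $7,725 − $5,258 = $2,467.
Total: $2,300 + $2,467 = $4,767.

$4,767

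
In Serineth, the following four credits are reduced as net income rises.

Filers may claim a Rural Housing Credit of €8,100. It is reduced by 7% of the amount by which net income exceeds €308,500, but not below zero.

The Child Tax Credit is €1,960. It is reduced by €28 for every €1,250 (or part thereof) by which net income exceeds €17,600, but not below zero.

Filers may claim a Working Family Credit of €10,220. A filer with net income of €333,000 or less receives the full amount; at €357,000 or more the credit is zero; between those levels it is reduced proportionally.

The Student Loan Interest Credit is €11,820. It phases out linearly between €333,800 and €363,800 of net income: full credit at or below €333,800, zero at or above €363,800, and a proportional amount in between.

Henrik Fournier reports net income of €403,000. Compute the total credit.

€1,485

Rural Housing Credit: 7% of the €94,500 excess over €308,500 is €6,615; credit = €8,100 − €6,615 = €1,485.
Child Tax Credit: income exceeds €17,600 by €385,400 → 309 increments × €28 = €8,652 ≥ base, so the credit is €0.
Working Family Credit: €403,000 is at or above €357,000, so the credit is €0.
Student Loan Interest Credit: €403,000 is at or above €363,800, so the credit is €0.
Total: €1,485 + €0 + €0 + €0 = €1,485.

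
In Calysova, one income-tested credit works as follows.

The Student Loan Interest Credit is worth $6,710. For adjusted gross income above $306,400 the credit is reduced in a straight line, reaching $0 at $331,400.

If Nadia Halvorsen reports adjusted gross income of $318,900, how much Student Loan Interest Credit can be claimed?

$3,355

Student Loan Interest Credit: $318,900 is $12,500 into a $25,000 phase-out range, leaving 12,500/25,000 of the credit: $6,710 × 12,500/25,000 = $3,355.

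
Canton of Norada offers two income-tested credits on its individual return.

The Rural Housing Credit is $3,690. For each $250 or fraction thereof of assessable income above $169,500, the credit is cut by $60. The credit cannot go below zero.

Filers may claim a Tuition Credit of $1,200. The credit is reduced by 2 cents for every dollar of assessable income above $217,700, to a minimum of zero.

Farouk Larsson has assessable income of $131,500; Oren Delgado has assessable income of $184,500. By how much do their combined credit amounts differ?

Farouk ($131,500): Rural Housing Credit: $131,500 is at or below the $169,500 threshold, so the full $3,690 applies. Tuition Credit: $131,500 is at or below the $217,700 threshold, so the full $1,200 applies. total $3,690 + $1,200 = $4,890
Oren ($184,500): Rural Housing Credit: income exceeds $169,500 by $15,000, which is 60 full-or-partial $250 increments; reduction = 60 × $60 = $3,600, leaving $90. Tuition Credit: $184,500 is at or below the $217,700 threshold, so the full $1,200 applies. total $90 + $1,200 = $1,290
Difference: |$4,890 − $1,290| = $3,600.

$3,600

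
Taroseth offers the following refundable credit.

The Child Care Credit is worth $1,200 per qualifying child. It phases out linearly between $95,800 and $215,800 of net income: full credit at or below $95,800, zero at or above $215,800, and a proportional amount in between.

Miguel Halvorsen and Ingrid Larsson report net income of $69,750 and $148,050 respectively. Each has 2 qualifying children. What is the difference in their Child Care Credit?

Miguel ($69,750): Child Care Credit: base = 2 × $1,200 = $2,400. $69,750 is at or below the $95,800 threshold, so the full $2,400 applies.
Ingrid ($148,050): Child Care Credit: base = 2 × $1,200 = $2,400. $148,050 is $52,250 into a $120,000 phase-out range, leaving 67,750/120,000 of the credit: $2,400 × 67,750/120,000 = $1,355.
Difference: |$2,400 − $1,355| = $1,045.

$1,045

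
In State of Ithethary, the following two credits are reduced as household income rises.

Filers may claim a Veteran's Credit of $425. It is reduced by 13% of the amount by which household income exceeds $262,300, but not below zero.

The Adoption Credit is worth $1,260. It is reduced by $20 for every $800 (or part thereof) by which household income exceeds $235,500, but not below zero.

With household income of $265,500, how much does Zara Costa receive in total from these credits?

Veteran's Credit: 13% of the $3,200 excess over $262,300 is $416; credit = $425 − $416 = $9.
Adoption Credit: income exceeds $235,500 by $30,000, which is 38 full-or-partial $800 increments; reduction = 38 × $20 = $760, leaving $500.
Total: $9 + $500 = $509.

$509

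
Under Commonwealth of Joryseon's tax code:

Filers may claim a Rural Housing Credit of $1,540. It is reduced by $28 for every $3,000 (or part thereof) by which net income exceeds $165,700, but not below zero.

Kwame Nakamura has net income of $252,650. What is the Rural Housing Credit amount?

Rural Housing Credit: income exceeds $165,700 by $86,950, which is 29 full-or-partial $3,000 increments; reduction = 29 × $28 = $812, leaving $728.

$728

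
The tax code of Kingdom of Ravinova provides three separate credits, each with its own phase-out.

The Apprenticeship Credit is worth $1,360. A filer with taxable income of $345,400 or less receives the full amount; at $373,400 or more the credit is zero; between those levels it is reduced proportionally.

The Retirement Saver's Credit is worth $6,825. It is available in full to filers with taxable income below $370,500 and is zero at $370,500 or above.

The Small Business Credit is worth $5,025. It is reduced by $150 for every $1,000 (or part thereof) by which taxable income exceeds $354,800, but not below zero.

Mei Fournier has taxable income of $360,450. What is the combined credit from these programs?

Apprenticeship Credit: $360,450 is $15,050 into a $28,000 phase-out range, leaving 12,950/28,000 of the credit: $1,360 × 12,950/28,000 = $629.
Retirement Saver's Credit: $360,450 is below the $370,500 cutoff, so the full $6,825 applies.
Small Business Credit: income exceeds $354,800 by $5,650, which is 6 full-or-partial $1,000 increments; reduction = 6 × $150 = $900, leaving $4,125.
Total: $629 + $6,825 + $4,125 = $11,579.

$11,579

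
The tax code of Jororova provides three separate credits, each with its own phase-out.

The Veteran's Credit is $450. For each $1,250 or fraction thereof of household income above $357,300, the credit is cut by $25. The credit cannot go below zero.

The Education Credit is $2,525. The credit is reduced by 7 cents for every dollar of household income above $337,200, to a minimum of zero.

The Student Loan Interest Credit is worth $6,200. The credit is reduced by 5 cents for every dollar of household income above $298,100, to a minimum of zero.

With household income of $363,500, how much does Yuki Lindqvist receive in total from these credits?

$3,939

Veteran's Credit: income exceeds $357,300 by $6,200, which is 5 full-or-partial $1,250 increments; reduction = 5 × $25 = $125, leaving $325.
Education Credit: 7% of the $26,300 excess over $337,200 is $1,841; credit = $2,525 − $1,841 = $684.
Student Loan Interest Credit: 5% of the $65,400 excess over $298,100 is $3,270; credit = $6,200 − $3,270 = $2,930.
Total: $325 + $684 + $2,930 = $3,939.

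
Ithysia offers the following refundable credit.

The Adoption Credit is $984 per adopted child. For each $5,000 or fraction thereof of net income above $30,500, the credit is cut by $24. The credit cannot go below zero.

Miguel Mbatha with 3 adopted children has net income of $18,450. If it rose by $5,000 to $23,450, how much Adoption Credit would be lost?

$0

At $18,450 — base = 3 × $984 = $2,952. $18,450 is at or below the $30,500 threshold, so the full $2,952 applies.
At $23,450 — base = 3 × $984 = $2,952. $23,450 is at or below the $30,500 threshold, so the full $2,952 applies.
Lost: $2,952 − $2,952 = $0.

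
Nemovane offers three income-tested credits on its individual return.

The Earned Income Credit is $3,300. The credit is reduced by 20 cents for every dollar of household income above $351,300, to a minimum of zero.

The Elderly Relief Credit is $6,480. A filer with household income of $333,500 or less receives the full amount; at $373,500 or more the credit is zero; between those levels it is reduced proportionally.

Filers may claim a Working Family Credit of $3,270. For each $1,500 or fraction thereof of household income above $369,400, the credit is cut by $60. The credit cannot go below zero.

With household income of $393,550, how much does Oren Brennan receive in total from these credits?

$2,250

Earned Income Credit: 20% of the $42,250 excess over $351,300 is $8,450 ≥ base, so the credit is $0.
Elderly Relief Credit: $393,550 is at or above $373,500, so the credit is $0.
Working Family Credit: income exceeds $369,400 by $24,150, which is 17 full-or-partial $1,500 increments; reduction = 17 × $60 = $1,020, leaving $2,250.
Total: $0 + $0 + $2,250 = $2,250.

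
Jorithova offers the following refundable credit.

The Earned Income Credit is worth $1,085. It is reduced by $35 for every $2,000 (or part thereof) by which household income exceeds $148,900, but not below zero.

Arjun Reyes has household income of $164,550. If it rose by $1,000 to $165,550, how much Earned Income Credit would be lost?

$35

At $164,550 — income exceeds $148,900 by $15,650, which is 8 full-or-partial $2,000 increments; reduction = 8 × $35 = $280, leaving $805.
At $165,550 — income exceeds $148,900 by $16,650, which is 9 full-or-partial $2,000 increments; reduction = 9 × $35 = $315, leaving $770.
Lost: $805 − $770 = $35.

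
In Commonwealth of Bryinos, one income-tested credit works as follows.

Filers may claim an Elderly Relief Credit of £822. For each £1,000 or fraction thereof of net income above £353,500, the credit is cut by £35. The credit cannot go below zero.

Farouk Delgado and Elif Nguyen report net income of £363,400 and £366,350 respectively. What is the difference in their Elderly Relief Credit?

£105

Farouk (£363,400): Elderly Relief Credit: income exceeds £353,500 by £9,900, which is 10 full-or-partial £1,000 increments; reduction = 10 × £35 = £350, leaving £472.
Elif (£366,350): Elderly Relief Credit: income exceeds £353,500 by £12,850, which is 13 full-or-partial £1,000 increments; reduction = 13 × £35 = £455, leaving £367.
Difference: |£472 − £367| = £105.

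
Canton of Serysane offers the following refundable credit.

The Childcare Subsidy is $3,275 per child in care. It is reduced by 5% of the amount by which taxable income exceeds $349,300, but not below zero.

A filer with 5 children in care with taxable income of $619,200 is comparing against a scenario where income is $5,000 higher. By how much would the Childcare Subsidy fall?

At $619,200 — base = 5 × $3,275 = $16,375. 5% of the $269,900 excess over $349,300 is $13,495; credit = $16,375 − $13,495 = $2,880.
At $624,200 — base = 5 × $3,275 = $16,375. 5% of the $274,900 excess over $349,300 is $13,745; credit = $16,375 − $13,745 = $2,630.
Lost: $2,880 − $2,630 = $250.

$250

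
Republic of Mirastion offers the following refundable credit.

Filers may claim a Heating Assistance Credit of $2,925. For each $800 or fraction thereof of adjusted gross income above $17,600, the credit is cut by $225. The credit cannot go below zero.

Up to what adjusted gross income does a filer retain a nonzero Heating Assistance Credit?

After 12 increments the reduction is 12 × $225 = $2,700, leaving $225; one more increment wipes it out. Increment 12 ends at excess 12 × $800 = $9,600, so the highest qualifying income is $17,600 + $9,600 = $27,200.

$27,200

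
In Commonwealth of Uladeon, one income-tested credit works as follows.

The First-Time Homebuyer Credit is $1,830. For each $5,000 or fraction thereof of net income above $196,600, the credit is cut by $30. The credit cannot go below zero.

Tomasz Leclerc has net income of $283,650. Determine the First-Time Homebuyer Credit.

First-Time Homebuyer Credit: income exceeds $196,600 by $87,050, which is 18 full-or-partial $5,000 increments; reduction = 18 × $30 = $540, leaving $1,290.

$1,290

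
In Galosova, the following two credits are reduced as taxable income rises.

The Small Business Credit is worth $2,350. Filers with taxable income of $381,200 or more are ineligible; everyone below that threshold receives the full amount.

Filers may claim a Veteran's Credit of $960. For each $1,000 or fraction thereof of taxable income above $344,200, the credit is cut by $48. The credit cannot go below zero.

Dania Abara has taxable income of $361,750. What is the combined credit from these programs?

Small Business Credit: $361,750 is below the $381,200 cutoff, so the full $2,350 applies.
Veteran's Credit: income exceeds $344,200 by $17,550, which is 18 full-or-partial $1,000 increments; reduction = 18 × $48 = $864, leaving $96.
Total: $2,350 + $96 = $2,446.

$2,446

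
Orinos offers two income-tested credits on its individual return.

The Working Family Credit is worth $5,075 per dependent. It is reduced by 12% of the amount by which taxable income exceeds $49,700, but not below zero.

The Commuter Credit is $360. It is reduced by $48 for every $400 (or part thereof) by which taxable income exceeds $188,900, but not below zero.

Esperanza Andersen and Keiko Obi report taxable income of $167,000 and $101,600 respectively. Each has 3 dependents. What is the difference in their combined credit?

$7,848

Esperanza ($167,000): Working Family Credit: base = 3 × $5,075 = $15,225. 12% of the $117,300 excess over $49,700 is $14,076; credit = $15,225 − $14,076 = $1,149. Commuter Credit: $167,000 is at or below the $188,900 threshold, so the full $360 applies. total $1,149 + $360 = $1,509
Keiko ($101,600): Working Family Credit: base = 3 × $5,075 = $15,225. 12% of the $51,900 excess over $49,700 is $6,228; credit = $15,225 − $6,228 = $8,997. Commuter Credit: $101,600 is at or below the $188,900 threshold, so the full $360 applies. total $8,997 + $360 = $9,357
Difference: |$1,509 − $9,357| = $7,848.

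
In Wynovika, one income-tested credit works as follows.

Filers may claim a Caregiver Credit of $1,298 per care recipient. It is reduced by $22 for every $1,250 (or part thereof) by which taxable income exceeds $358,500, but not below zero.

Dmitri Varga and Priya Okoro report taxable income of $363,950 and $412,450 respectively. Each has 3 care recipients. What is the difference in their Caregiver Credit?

Dmitri ($363,950): Caregiver Credit: base = 3 × $1,298 = $3,894. income exceeds $358,500 by $5,450, which is 5 full-or-partial $1,250 increments; reduction = 5 × $22 = $110, leaving $3,784.
Priya ($412,450): Caregiver Credit: base = 3 × $1,298 = $3,894. income exceeds $358,500 by $53,950, which is 44 full-or-partial $1,250 increments; reduction = 44 × $22 = $968, leaving $2,926.
Difference: |$3,784 − $2,926| = $858.

$858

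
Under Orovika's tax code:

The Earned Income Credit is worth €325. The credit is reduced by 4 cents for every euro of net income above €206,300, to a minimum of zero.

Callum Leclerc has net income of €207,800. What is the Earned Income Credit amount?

€265

Earned Income Credit: 4% of the €1,500 excess over €206,300 is €60; credit = €325 − €60 = €265.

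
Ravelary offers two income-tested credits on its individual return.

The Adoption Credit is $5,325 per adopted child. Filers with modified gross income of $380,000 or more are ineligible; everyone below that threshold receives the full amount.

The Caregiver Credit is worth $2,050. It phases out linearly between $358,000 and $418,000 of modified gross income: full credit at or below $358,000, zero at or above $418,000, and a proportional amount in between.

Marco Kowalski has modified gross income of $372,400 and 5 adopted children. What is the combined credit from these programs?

Adoption Credit: base = 5 × $5,325 = $26,625. $372,400 is below the $380,000 cutoff, so the full $26,625 applies.
Caregiver Credit: $372,400 is $14,400 into a $60,000 phase-out range, leaving 45,600/60,000 of the credit: $2,050 × 45,600/60,000 = $1,558.
Total: $26,625 + $1,558 = $28,183.

$28,183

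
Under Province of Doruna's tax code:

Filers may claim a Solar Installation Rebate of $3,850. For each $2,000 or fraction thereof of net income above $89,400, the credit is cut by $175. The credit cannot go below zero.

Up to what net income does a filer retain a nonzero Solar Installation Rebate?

After 21 increments the reduction is 21 × $175 = $3,675, leaving $175; one more increment wipes it out. Increment 21 ends at excess 21 × $2,000 = $42,000, so the highest qualifying income is $89,400 + $42,000 = $131,400.

$131,400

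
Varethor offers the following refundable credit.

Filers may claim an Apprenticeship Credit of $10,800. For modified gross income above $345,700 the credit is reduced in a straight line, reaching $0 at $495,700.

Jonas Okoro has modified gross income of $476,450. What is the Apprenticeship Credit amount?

$1,386

Apprenticeship Credit: $476,450 is $130,750 into a $150,000 phase-out range, leaving 19,250/150,000 of the credit: $10,800 × 19,250/150,000 = $1,386.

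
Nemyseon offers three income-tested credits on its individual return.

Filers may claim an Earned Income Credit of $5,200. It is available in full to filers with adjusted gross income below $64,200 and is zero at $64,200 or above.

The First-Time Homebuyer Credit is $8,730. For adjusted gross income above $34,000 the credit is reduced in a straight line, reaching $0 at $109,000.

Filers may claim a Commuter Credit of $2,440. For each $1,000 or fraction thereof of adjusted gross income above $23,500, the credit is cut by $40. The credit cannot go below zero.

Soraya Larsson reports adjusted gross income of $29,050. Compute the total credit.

Earned Income Credit: $29,050 is below the $64,200 cutoff, so the full $5,200 applies.
First-Time Homebuyer Credit: $29,050 is at or below the $34,000 threshold, so the full $8,730 applies.
Commuter Credit: income exceeds $23,500 by $5,550, which is 6 full-or-partial $1,000 increments; reduction = 6 × $40 = $240, leaving $2,200.
Total: $5,200 + $8,730 + $2,200 = $16,130.

$16,130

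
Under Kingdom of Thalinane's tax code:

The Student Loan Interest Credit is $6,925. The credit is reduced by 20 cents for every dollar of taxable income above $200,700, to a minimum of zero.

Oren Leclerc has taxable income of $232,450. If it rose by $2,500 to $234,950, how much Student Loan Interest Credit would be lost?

At $232,450 — 20% of the $31,750 excess over $200,700 is $6,350; credit = $6,925 − $6,350 = $575.
At $234,950 — 20% of the $34,250 excess over $200,700 is $6,850; credit = $6,925 − $6,850 = $75.
Lost: $575 − $75 = $500.

$500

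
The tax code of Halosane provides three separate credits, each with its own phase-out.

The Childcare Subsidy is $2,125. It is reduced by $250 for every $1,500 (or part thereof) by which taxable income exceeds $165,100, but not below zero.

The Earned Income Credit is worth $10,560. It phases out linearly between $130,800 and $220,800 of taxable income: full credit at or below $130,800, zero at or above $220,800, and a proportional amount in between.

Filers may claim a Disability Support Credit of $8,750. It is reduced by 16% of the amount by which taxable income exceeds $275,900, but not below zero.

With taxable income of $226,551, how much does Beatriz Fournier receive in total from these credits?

$8,750

Childcare Subsidy: income exceeds $165,100 by $61,451 → 41 increments × $250 = $10,250 ≥ base, so the credit is $0.
Earned Income Credit: $226,551 is at or above $220,800, so the credit is $0.
Disability Support Credit: $226,551 is at or below the $275,900 threshold, so the full $8,750 applies.
Total: $0 + $0 + $8,750 = $8,750.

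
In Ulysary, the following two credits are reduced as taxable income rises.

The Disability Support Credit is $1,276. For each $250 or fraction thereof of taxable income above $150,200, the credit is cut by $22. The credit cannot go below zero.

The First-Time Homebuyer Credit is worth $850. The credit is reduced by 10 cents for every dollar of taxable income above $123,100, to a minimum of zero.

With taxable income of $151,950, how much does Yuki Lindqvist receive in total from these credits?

Disability Support Credit: income exceeds $150,200 by $1,750, which is 7 full-or-partial $250 increments; reduction = 7 × $22 = $154, leaving $1,122.
First-Time Homebuyer Credit: 10% of the $28,850 excess over $123,100 is $2,885 ≥ base, so the credit is $0.
Total: $1,122 + $0 = $1,122.

$1,122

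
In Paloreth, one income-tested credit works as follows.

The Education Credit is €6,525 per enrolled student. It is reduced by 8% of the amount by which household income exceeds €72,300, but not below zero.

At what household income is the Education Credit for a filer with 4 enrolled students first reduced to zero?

Full credit = 4 × €6,525 = €26,100.
The credit falls by 8% of each euro above €72,300, so it reaches zero when the excess is €26,100 / 8% = €326,250: income = €72,300 + €326,250 = €398,550.

€398,550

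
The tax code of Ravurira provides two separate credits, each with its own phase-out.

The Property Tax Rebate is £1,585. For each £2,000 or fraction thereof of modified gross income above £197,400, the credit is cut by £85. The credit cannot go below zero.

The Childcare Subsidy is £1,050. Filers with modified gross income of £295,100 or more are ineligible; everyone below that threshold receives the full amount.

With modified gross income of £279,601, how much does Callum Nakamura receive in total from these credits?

Property Tax Rebate: income exceeds £197,400 by £82,201 → 42 increments × £85 = £3,570 ≥ base, so the credit is £0.
Childcare Subsidy: £279,601 is below the £295,100 cutoff, so the full £1,050 applies.
Total: £0 + £1,050 = £1,050.

£1,050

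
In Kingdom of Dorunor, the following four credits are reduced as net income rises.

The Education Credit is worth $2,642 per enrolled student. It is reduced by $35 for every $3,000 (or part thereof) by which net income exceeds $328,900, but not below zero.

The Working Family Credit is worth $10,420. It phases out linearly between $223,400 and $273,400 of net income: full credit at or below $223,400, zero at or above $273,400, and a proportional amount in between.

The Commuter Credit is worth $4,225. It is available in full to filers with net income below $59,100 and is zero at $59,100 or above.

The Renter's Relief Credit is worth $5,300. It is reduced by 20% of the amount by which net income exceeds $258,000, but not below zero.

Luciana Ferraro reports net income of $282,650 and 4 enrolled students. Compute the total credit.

Education Credit: base = 4 × $2,642 = $10,568. $282,650 is at or below the $328,900 threshold, so the full $10,568 applies.
Working Family Credit: $282,650 is at or above $273,400, so the credit is $0.
Commuter Credit: $282,650 meets or exceeds the $59,100 cutoff, so the credit is $0.
Renter's Relief Credit: 20% of the $24,650 excess over $258,000 is $4,930; credit = $5,300 − $4,930 = $370.
Total: $10,568 + $0 + $0 + $370 = $10,938.

$10,938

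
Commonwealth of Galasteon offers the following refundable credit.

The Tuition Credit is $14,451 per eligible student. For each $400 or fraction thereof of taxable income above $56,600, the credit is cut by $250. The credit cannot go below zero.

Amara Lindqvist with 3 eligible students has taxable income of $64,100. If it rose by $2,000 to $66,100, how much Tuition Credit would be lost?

$1,250

At $64,100 — base = 3 × $14,451 = $43,353. income exceeds $56,600 by $7,500, which is 19 full-or-partial $400 increments; reduction = 19 × $250 = $4,750, leaving $38,603.
At $66,100 — base = 3 × $14,451 = $43,353. income exceeds $56,600 by $9,500, which is 24 full-or-partial $400 increments; reduction = 24 × $250 = $6,000, leaving $37,353.
Lost: $38,603 − $37,353 = $1,250.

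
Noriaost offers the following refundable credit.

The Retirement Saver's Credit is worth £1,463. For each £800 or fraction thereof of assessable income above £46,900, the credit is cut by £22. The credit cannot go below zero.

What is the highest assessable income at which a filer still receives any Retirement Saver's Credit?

£99,700

After 66 increments the reduction is 66 × £22 = £1,452, leaving £11; one more increment wipes it out. Increment 66 ends at excess 66 × £800 = £52,800, so the highest qualifying income is £46,900 + £52,800 = £99,700.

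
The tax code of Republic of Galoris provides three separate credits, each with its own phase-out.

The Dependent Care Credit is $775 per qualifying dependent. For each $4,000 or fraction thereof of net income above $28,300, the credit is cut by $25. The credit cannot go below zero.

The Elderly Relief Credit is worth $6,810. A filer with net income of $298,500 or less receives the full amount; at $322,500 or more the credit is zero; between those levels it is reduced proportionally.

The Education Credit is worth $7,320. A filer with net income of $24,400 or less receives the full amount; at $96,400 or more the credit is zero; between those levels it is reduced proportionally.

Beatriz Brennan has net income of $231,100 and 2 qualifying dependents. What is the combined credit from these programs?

Dependent Care Credit: base = 2 × $775 = $1,550. income exceeds $28,300 by $202,800, which is 51 full-or-partial $4,000 increments; reduction = 51 × $25 = $1,275, leaving $275.
Elderly Relief Credit: $231,100 is at or below the $298,500 threshold, so the full $6,810 applies.
Education Credit: $231,100 is at or above $96,400, so the credit is $0.
Total: $275 + $6,810 + $0 = $7,085.

$7,085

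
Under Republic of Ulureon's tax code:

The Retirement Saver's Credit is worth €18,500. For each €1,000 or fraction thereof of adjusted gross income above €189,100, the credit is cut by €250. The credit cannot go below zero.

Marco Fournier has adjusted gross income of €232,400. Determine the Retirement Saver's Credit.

€7,500

Retirement Saver's Credit: income exceeds €189,100 by €43,300, which is 44 full-or-partial €1,000 increments; reduction = 44 × €250 = €11,000, leaving €7,500.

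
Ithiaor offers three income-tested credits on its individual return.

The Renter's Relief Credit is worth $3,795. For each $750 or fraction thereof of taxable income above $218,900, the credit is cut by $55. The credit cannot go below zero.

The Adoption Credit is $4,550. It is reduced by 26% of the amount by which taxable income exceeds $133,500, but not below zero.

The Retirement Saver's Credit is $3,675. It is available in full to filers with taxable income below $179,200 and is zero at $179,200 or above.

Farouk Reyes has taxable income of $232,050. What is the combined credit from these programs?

Renter's Relief Credit: income exceeds $218,900 by $13,150, which is 18 full-or-partial $750 increments; reduction = 18 × $55 = $990, leaving $2,805.
Adoption Credit: 26% of the $98,550 excess over $133,500 is $25,623 ≥ base, so the credit is $0.
Retirement Saver's Credit: $232,050 meets or exceeds the $179,200 cutoff, so the credit is $0.
Total: $2,805 + $0 + $0 = $2,805.

$2,805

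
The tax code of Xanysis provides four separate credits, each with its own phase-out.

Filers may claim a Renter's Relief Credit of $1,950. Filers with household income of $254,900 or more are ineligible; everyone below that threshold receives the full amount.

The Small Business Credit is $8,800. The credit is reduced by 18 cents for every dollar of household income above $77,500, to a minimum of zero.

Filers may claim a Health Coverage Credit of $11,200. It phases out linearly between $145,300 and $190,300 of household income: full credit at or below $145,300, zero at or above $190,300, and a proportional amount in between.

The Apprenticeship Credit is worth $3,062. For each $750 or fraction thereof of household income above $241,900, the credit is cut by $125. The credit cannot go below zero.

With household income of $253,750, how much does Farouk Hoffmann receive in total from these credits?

Renter's Relief Credit: $253,750 is below the $254,900 cutoff, so the full $1,950 applies.
Small Business Credit: 18% of the $176,250 excess over $77,500 is $31,725 ≥ base, so the credit is $0.
Health Coverage Credit: $253,750 is at or above $190,300, so the credit is $0.
Apprenticeship Credit: income exceeds $241,900 by $11,850, which is 16 full-or-partial $750 increments; reduction = 16 × $125 = $2,000, leaving $1,062.
Total: $1,950 + $0 + $0 + $1,062 = $3,012.

$3,012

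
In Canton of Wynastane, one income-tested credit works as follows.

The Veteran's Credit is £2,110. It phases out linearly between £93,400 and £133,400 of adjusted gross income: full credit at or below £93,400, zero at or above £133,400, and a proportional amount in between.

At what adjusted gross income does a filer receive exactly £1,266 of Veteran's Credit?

£109,400

£1,266 is 1,266/2,110 of the full £2,110, so 844/2,110 of the £40,000 range has been used: income = £93,400 + £40,000 × 844/2,110 = £109,400.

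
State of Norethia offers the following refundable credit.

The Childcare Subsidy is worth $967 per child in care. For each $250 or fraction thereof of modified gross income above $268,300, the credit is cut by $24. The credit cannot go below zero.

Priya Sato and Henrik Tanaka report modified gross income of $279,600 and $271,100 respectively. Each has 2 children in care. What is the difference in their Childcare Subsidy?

$816

Priya ($279,600): Childcare Subsidy: base = 2 × $967 = $1,934. income exceeds $268,300 by $11,300, which is 46 full-or-partial $250 increments; reduction = 46 × $24 = $1,104, leaving $830.
Henrik ($271,100): Childcare Subsidy: base = 2 × $967 = $1,934. income exceeds $268,300 by $2,800, which is 12 full-or-partial $250 increments; reduction = 12 × $24 = $288, leaving $1,646.
Difference: |$830 − $1,646| = $816.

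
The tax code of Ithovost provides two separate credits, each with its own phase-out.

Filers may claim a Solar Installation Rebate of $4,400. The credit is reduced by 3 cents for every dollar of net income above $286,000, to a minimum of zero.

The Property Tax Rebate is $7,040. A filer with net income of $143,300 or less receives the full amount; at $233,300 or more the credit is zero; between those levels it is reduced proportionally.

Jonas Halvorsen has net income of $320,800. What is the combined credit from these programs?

$3,356

Solar Installation Rebate: 3% of the $34,800 excess over $286,000 is $1,044; credit = $4,400 − $1,044 = $3,356.
Property Tax Rebate: $320,800 is at or above $233,300, so the credit is $0.
Total: $3,356 + $0 = $3,356.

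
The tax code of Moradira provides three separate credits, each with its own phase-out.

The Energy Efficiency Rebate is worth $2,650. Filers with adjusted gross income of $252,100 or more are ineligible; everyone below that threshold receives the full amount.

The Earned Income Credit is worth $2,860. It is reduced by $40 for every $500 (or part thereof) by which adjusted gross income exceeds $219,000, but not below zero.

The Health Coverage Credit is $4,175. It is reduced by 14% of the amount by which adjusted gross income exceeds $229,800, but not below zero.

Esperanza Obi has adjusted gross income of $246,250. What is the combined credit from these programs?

Energy Efficiency Rebate: $246,250 is below the $252,100 cutoff, so the full $2,650 applies.
Earned Income Credit: income exceeds $219,000 by $27,250, which is 55 full-or-partial $500 increments; reduction = 55 × $40 = $2,200, leaving $660.
Health Coverage Credit: 14% of the $16,450 excess over $229,800 is $2,303; credit = $4,175 − $2,303 = $1,872.
Total: $2,650 + $660 + $1,872 = $5,182.

$5,182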